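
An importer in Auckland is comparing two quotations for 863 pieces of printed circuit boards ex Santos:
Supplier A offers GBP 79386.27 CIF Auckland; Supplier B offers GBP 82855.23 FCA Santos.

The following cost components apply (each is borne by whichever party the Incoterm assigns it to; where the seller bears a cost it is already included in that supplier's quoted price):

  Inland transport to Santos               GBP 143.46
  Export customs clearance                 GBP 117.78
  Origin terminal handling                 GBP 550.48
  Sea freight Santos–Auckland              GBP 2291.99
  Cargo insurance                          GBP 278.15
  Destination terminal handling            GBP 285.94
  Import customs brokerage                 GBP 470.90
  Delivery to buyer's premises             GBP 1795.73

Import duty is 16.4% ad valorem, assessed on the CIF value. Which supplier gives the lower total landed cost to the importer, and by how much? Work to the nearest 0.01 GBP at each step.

Supplier A (CIF):
The CIF price already equals the CIF value: 79386.27
Import duty = 79386.27 × 16.4% = 13019.35
Buyer bears (A): 285.94 + 470.90 + 1795.73 = 2552.57
Landed cost (A) = invoice 79386.27 + 2552.57 + duty 13019.35 = 94958.19
Supplier B (FCA):
CIF value = FCA price + origin terminal + freight + insurance = 82855.23 + 550.48 + 2291.99 + 278.15 = 85975.85
Import duty = 85975.85 × 16.4% = 14100.04
Buyer bears (B): 550.48 + 2291.99 + 278.15 + 285.94 + 470.90 + 1795.73 = 5673.19
Landed cost (B) = invoice 82855.23 + 5673.19 + duty 14100.04 = 102628.46
Difference = |94958.19 − 102628.46| = 7670.27

Supplier A is cheaper by GBP 7670.27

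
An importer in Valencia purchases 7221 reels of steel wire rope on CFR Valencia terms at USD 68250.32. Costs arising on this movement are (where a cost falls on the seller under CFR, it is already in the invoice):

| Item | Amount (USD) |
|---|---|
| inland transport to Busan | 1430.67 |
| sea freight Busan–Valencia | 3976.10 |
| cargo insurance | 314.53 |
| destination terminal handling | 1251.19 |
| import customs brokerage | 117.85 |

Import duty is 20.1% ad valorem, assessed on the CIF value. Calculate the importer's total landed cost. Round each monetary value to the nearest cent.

CFR: the seller pays costs through ocean freight to the destination port, but not insurance.
Already in the invoice (seller's account under CFR): inland to port, freight — exclude.
CIF value = CFR price + insurance = 68250.32 + 314.53 = 68564.85
Import duty = 68564.85 × 20.1% = 13781.53
Buyer bears: insurance 314.53 + destination terminal 1251.19 + brokerage 117.85 + duty 13781.53 = 15465.10
Landed cost = invoice 68250.32 + 15465.10 = 83715.42

Total landed cost: USD 83715.42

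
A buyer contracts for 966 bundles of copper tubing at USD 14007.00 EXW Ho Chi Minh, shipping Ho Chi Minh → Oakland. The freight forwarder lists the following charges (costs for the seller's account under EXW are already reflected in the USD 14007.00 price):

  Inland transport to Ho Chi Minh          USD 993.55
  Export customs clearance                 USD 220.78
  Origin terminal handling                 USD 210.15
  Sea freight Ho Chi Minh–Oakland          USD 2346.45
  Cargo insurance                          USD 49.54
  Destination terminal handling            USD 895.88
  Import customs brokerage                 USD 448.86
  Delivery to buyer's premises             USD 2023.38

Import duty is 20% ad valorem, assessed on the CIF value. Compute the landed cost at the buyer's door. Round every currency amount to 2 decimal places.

EXW: the seller makes goods available at their premises; the buyer bears all onward costs.
CIF value = EXW price + inland to port + export clearance + origin terminal + freight + insurance = 14007.00 + 993.55 + 220.78 + 210.15 + 2346.45 + 49.54 = 17827.47
Import duty = 17827.47 × 20% = 3565.49
Buyer bears: inland to port 993.55 + export clearance 220.78 + origin terminal 210.15 + freight 2346.45 + insurance 49.54 + destination terminal 895.88 + brokerage 448.86 + delivery 2023.38 + duty 3565.49 = 10754.08
Landed cost = invoice 14007.00 + 10754.08 = 24761.08

Total landed cost: USD 24761.08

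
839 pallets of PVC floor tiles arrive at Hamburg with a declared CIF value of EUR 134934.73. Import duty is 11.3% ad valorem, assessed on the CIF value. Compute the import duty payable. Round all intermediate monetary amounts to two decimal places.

Import duty: EUR 15247.62

Import duty = 134934.73 × 11.3% = 15247.62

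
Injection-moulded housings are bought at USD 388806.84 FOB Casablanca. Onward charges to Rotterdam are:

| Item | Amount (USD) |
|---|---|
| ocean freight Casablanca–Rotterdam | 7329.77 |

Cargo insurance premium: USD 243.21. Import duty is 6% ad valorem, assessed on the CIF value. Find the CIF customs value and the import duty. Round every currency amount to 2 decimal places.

CIF value: USD 396379.82; import duty: USD 23782.79

CIF = FOB price + freight + insurance
CIF = 388806.84 + 7329.77 + 243.21 = 396379.82
Import duty = 396379.82 × 6% = 23782.79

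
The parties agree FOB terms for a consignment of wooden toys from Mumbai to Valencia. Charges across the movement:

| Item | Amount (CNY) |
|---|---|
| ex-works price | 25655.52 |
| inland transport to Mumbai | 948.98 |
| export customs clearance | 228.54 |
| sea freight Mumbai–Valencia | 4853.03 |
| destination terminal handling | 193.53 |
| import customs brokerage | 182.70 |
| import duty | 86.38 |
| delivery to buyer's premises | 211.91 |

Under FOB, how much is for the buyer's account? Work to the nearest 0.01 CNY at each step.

Buyer's account: CNY 5527.55

FOB: the seller bears costs until goods are on board at the origin port; the buyer bears freight, insurance and all costs thereafter.
Seller's account: goods 25655.52 + inland to port 948.98 + export clearance 228.54 = 26833.04
Buyer's account: freight 4853.03 + destination terminal 193.53 + brokerage 182.70 + duty 86.38 + delivery 211.91 = 5527.55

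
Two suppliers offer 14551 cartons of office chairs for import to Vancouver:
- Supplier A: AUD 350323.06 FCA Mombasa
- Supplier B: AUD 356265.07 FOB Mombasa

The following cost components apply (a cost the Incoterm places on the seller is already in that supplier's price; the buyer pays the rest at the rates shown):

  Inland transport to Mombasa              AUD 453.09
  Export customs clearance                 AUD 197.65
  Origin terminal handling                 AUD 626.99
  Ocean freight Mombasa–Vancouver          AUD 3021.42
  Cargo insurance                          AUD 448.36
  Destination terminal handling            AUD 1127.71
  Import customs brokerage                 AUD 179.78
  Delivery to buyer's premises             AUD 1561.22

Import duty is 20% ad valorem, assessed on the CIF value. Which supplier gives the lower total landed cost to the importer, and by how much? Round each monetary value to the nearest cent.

Supplier A (FCA):
CIF value = FCA price + origin terminal + freight + insurance = 350323.06 + 626.99 + 3021.42 + 448.36 = 354419.83
Import duty = 354419.83 × 20% = 70883.97
Buyer bears (A): 626.99 + 3021.42 + 448.36 + 1127.71 + 179.78 + 1561.22 = 6965.48
Landed cost (A) = invoice 350323.06 + 6965.48 + duty 70883.97 = 428172.51
Supplier B (FOB):
CIF value = FOB price + freight + insurance = 356265.07 + 3021.42 + 448.36 = 359734.85
Import duty = 359734.85 × 20% = 71946.97
Buyer bears (B): 3021.42 + 448.36 + 1127.71 + 179.78 + 1561.22 = 6338.49
Landed cost (B) = invoice 356265.07 + 6338.49 + duty 71946.97 = 434550.53
Difference = |428172.51 − 434550.53| = 6378.02

Supplier A is cheaper by AUD 6378.02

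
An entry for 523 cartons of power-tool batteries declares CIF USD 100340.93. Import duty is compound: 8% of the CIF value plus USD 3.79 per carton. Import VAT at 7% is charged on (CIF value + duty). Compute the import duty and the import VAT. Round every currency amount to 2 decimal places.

Ad valorem component: 100340.93 × 8% = 8027.27
Specific component: 523 × 3.79 = 1982.17
Import duty = 8027.27 + 1982.17 = 10009.44
VAT base = CIF + duty = 100340.93 + 10009.44 = 110350.37
Import VAT = 110350.37 × 7% = 7724.53

Import duty: USD 10009.44; import VAT: USD 7724.53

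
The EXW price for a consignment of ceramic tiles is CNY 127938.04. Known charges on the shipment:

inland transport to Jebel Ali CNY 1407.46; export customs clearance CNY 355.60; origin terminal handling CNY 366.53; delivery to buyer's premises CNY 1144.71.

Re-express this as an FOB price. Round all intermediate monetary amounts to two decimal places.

Not relevant to the conversion: delivery — on the buyer under both terms; not part of either seller's price.
From EXW to FOB, the seller additionally bears: inland to port, export clearance, origin terminal.
FOB price = 127938.04 + 1407.46 + 355.60 + 366.53 = 130067.63

FOB price: CNY 130067.63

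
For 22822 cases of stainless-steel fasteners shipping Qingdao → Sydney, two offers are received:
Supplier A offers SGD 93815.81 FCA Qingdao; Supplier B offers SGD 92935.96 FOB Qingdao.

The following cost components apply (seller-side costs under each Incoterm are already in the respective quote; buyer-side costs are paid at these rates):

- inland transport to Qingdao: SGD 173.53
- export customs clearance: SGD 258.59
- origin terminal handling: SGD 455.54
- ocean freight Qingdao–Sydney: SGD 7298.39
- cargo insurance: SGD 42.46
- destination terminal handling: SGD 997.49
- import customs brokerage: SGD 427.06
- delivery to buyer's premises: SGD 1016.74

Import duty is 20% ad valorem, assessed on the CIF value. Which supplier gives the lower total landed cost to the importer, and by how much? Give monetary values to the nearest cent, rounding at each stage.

Supplier A (FCA):
CIF value = FCA price + origin terminal + freight + insurance = 93815.81 + 455.54 + 7298.39 + 42.46 = 101612.20
Import duty = 101612.20 × 20% = 20322.44
Buyer bears (A): 455.54 + 7298.39 + 42.46 + 997.49 + 427.06 + 1016.74 = 10237.68
Landed cost (A) = invoice 93815.81 + 10237.68 + duty 20322.44 = 124375.93
Supplier B (FOB):
CIF value = FOB price + freight + insurance = 92935.96 + 7298.39 + 42.46 = 100276.81
Import duty = 100276.81 × 20% = 20055.36
Buyer bears (B): 7298.39 + 42.46 + 997.49 + 427.06 + 1016.74 = 9782.14
Landed cost (B) = invoice 92935.96 + 9782.14 + duty 20055.36 = 122773.46
Difference = |124375.93 − 122773.46| = 1602.47

Supplier B is cheaper by SGD 1602.47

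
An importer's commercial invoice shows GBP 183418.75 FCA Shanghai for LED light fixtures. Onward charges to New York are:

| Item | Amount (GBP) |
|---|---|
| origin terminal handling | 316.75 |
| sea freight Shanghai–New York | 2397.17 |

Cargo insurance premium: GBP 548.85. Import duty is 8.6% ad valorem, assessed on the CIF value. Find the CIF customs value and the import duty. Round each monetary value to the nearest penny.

CIF value: GBP 186681.52; import duty: GBP 16054.61

CIF = FCA price + pre-shipment costs + freight + insurance
CIF = 183418.75 + 316.75 + 2397.17 + 548.85 = 186681.52
Import duty = 186681.52 × 8.6% = 16054.61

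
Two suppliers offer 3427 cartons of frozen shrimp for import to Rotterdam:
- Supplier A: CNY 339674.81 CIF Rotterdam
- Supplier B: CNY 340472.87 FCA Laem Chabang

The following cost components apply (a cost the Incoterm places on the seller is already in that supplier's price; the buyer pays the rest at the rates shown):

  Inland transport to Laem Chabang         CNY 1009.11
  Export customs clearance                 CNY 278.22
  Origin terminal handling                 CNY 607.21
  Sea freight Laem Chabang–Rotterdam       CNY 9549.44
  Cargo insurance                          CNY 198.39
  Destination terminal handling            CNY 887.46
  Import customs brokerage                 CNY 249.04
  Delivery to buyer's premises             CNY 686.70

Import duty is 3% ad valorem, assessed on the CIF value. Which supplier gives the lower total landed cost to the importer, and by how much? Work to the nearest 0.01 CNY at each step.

Supplier A is cheaper by CNY 11487.70

Supplier A (CIF):
The CIF price already equals the CIF value: 339674.81
Import duty = 339674.81 × 3% = 10190.24
Buyer bears (A): 887.46 + 249.04 + 686.70 = 1823.20
Landed cost (A) = invoice 339674.81 + 1823.20 + duty 10190.24 = 351688.25
Supplier B (FCA):
CIF value = FCA price + origin terminal + freight + insurance = 340472.87 + 607.21 + 9549.44 + 198.39 = 350827.91
Import duty = 350827.91 × 3% = 10524.84
Buyer bears (B): 607.21 + 9549.44 + 198.39 + 887.46 + 249.04 + 686.70 = 12178.24
Landed cost (B) = invoice 340472.87 + 12178.24 + duty 10524.84 = 363175.95
Difference = |351688.25 − 363175.95| = 11487.70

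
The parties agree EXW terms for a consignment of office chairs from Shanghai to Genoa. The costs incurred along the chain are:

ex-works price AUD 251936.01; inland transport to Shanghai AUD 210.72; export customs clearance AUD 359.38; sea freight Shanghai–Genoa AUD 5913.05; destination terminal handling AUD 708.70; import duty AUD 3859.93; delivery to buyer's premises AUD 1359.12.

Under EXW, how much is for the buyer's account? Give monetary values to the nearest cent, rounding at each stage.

EXW: the seller makes goods available at their premises; the buyer bears all onward costs.
Seller's account: goods 251936.01 = 251936.01
Buyer's account: inland to port 210.72 + export clearance 359.38 + freight 5913.05 + destination terminal 708.70 + duty 3859.93 + delivery 1359.12 = 12410.90

Buyer's account: AUD 12410.90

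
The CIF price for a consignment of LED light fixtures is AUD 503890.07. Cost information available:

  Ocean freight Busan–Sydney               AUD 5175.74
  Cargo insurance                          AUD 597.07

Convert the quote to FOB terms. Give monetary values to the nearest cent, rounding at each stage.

FOB price: AUD 498117.26

From CIF to FOB, the seller no longer bears: freight, insurance.
FOB price = 503890.07 − 5175.74 − 597.07 = 498117.26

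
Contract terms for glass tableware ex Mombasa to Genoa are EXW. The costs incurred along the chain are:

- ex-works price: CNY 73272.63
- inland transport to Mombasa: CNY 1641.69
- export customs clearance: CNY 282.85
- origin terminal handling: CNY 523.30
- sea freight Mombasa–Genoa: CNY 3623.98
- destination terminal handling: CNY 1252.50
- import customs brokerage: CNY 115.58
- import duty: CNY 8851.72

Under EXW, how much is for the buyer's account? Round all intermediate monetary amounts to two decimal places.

Buyer's account: CNY 16291.62

EXW: the seller makes goods available at their premises; the buyer bears all onward costs.
Seller's account: goods 73272.63 = 73272.63
Buyer's account: inland to port 1641.69 + export clearance 282.85 + origin terminal 523.30 + freight 3623.98 + destination terminal 1252.50 + brokerage 115.58 + duty 8851.72 = 16291.62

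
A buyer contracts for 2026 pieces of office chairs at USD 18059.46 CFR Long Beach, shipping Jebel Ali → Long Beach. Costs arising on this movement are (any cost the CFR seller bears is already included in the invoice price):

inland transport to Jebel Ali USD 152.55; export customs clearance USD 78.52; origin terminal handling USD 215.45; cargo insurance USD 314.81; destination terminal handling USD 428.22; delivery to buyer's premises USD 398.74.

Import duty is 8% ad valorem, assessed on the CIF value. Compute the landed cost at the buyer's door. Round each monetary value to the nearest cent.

Total landed cost: USD 20671.17

CFR: the seller pays costs through ocean freight to the destination port, but not insurance.
Already in the invoice (seller's account under CFR): inland to port, export clearance, origin terminal — exclude.
CIF value = CFR price + insurance = 18059.46 + 314.81 = 18374.27
Import duty = 18374.27 × 8% = 1469.94
Buyer bears: insurance 314.81 + destination terminal 428.22 + delivery 398.74 + duty 1469.94 = 2611.71
Landed cost = invoice 18059.46 + 2611.71 = 20671.17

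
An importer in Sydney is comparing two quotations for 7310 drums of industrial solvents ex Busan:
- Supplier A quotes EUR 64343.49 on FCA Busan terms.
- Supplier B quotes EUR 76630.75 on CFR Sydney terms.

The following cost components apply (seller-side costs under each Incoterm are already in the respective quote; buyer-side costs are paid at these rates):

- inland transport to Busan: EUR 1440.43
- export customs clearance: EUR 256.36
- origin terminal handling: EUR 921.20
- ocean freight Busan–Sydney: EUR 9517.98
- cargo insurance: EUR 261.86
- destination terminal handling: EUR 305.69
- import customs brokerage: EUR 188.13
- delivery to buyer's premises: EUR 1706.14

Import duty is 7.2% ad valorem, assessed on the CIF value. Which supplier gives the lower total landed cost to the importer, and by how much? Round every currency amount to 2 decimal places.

Supplier A is cheaper by EUR 1981.14

Supplier A (FCA):
CIF value = FCA price + origin terminal + freight + insurance = 64343.49 + 921.20 + 9517.98 + 261.86 = 75044.53
Import duty = 75044.53 × 7.2% = 5403.21
Buyer bears (A): 921.20 + 9517.98 + 261.86 + 305.69 + 188.13 + 1706.14 = 12901.00
Landed cost (A) = invoice 64343.49 + 12901.00 + duty 5403.21 = 82647.70
Supplier B (CFR):
CIF value = CFR price + insurance = 76630.75 + 261.86 = 76892.61
Import duty = 76892.61 × 7.2% = 5536.27
Buyer bears (B): 261.86 + 305.69 + 188.13 + 1706.14 = 2461.82
Landed cost (B) = invoice 76630.75 + 2461.82 + duty 5536.27 = 84628.84
Difference = |82647.70 − 84628.84| = 1981.14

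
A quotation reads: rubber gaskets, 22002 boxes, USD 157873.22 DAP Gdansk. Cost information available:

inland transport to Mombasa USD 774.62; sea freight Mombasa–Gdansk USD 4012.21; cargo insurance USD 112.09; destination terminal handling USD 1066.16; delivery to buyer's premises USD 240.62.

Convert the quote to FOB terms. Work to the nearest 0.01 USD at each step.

FOB price: USD 152442.14

Not relevant to the conversion: inland to port — on the seller under both DAP and FOB; already in the DAP price and stays in the FOB price.
From DAP to FOB, the seller no longer bears: freight, insurance, destination terminal, delivery.
FOB price = 157873.22 − 4012.21 − 112.09 − 1066.16 − 240.62 = 152442.14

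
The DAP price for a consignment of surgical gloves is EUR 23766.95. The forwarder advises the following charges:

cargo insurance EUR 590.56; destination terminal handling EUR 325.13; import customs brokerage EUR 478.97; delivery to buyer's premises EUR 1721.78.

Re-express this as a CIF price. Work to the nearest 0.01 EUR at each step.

Not relevant to the conversion: insurance — on the seller under both DAP and CIF; already in the DAP price and stays in the CIF price. brokerage — on the buyer under both terms; not part of either seller's price.
From DAP to CIF, the seller no longer bears: destination terminal, delivery.
CIF price = 23766.95 − 325.13 − 1721.78 = 21720.04

CIF price: EUR 21720.04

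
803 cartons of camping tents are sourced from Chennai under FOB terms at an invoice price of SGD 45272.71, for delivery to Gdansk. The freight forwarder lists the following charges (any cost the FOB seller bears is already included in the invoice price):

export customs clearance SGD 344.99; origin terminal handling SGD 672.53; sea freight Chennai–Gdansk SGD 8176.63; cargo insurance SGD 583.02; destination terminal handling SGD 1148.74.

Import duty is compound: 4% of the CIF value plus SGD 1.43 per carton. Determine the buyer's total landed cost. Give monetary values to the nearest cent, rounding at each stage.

Total landed cost: SGD 58490.68

FOB: the seller bears costs until goods are on board at the origin port; the buyer bears freight, insurance and all costs thereafter.
Already in the invoice (seller's account under FOB): export clearance, origin terminal — exclude.
CIF value = FOB price + freight + insurance = 45272.71 + 8176.63 + 583.02 = 54032.36
Ad valorem component: 54032.36 × 4% = 2161.29
Specific component: 803 × 1.43 = 1148.29
Import duty = 2161.29 + 1148.29 = 3309.58
Buyer bears: freight 8176.63 + insurance 583.02 + destination terminal 1148.74 + duty 3309.58 = 13217.97
Landed cost = invoice 45272.71 + 13217.97 = 58490.68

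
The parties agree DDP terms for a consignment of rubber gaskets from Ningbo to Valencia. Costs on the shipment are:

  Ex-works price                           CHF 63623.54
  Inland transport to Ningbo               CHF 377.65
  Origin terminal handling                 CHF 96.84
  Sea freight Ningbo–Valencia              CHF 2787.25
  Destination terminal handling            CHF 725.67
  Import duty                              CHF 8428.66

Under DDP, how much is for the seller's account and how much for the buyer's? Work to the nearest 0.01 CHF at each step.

DDP: the seller bears all costs including import duty.
Seller's account: goods 63623.54 + inland to port 377.65 + origin terminal 96.84 + freight 2787.25 + destination terminal 725.67 + duty 8428.66 = 76039.61
Buyer's account: 0.00

Seller: CHF 76039.61; buyer: CHF 0.00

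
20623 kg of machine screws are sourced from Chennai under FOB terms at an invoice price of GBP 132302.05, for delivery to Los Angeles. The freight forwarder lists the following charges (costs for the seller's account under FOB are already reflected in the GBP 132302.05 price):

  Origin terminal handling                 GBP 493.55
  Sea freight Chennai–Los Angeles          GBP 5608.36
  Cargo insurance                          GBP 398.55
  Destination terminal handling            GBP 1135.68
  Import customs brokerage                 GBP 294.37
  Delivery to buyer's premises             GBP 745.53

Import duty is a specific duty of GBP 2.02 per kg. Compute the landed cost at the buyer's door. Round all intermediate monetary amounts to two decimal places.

FOB: the seller bears costs until goods are on board at the origin port; the buyer bears freight, insurance and all costs thereafter.
Already in the invoice (seller's account under FOB): origin terminal — exclude.
CIF value = FOB price + freight + insurance = 132302.05 + 5608.36 + 398.55 = 138308.96
Import duty = 20623 × 2.02 = 41658.46
Buyer bears: freight 5608.36 + insurance 398.55 + destination terminal 1135.68 + brokerage 294.37 + delivery 745.53 + duty 41658.46 = 49840.95
Landed cost = invoice 132302.05 + 49840.95 = 182143.00

Total landed cost: GBP 182143.00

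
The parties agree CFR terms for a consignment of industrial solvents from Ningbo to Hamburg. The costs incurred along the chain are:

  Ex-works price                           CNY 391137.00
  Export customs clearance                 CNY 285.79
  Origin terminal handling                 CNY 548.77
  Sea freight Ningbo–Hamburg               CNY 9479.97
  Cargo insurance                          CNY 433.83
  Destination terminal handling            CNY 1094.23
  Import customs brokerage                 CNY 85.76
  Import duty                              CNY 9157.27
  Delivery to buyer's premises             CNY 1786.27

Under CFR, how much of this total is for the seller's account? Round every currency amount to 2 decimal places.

CFR: the seller pays costs through ocean freight to the destination port, but not insurance.
Seller's account: goods 391137.00 + export clearance 285.79 + origin terminal 548.77 + freight 9479.97 = 401451.53
Buyer's account: insurance 433.83 + destination terminal 1094.23 + brokerage 85.76 + duty 9157.27 + delivery 1786.27 = 12557.36

Seller's account: CNY 401451.53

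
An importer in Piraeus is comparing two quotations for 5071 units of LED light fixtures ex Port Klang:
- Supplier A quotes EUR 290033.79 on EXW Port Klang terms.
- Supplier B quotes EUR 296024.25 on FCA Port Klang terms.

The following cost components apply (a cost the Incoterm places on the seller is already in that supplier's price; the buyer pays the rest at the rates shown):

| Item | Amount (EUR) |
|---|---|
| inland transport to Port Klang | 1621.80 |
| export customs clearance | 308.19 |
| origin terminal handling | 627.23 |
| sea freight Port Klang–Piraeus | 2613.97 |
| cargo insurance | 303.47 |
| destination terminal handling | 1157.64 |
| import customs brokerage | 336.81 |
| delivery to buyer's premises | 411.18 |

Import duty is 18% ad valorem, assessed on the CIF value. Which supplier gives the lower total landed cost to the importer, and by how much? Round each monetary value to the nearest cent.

Supplier A is cheaper by EUR 4791.36

Supplier A (EXW):
CIF value = EXW price + inland to port + export clearance + origin terminal + freight + insurance = 290033.79 + 1621.80 + 308.19 + 627.23 + 2613.97 + 303.47 = 295508.45
Import duty = 295508.45 × 18% = 53191.52
Buyer bears (A): 1621.80 + 308.19 + 627.23 + 2613.97 + 303.47 + 1157.64 + 336.81 + 411.18 = 7380.29
Landed cost (A) = invoice 290033.79 + 7380.29 + duty 53191.52 = 350605.60
Supplier B (FCA):
CIF value = FCA price + origin terminal + freight + insurance = 296024.25 + 627.23 + 2613.97 + 303.47 = 299568.92
Import duty = 299568.92 × 18% = 53922.41
Buyer bears (B): 627.23 + 2613.97 + 303.47 + 1157.64 + 336.81 + 411.18 = 5450.30
Landed cost (B) = invoice 296024.25 + 5450.30 + duty 53922.41 = 355396.96
Difference = |350605.60 − 355396.96| = 4791.36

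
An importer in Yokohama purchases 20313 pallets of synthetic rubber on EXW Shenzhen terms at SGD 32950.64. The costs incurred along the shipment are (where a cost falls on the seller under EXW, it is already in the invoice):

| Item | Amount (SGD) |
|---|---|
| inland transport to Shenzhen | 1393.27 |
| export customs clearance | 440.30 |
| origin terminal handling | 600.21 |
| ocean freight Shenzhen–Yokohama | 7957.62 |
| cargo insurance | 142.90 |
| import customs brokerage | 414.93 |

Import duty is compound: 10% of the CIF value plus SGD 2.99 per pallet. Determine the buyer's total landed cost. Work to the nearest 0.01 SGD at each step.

Total landed cost: SGD 108984.23

EXW: the seller makes goods available at their premises; the buyer bears all onward costs.
CIF value = EXW price + inland to port + export clearance + origin terminal + freight + insurance = 32950.64 + 1393.27 + 440.30 + 600.21 + 7957.62 + 142.90 = 43484.94
Ad valorem component: 43484.94 × 10% = 4348.49
Specific component: 20313 × 2.99 = 60735.87
Import duty = 4348.49 + 60735.87 = 65084.36
Buyer bears: inland to port 1393.27 + export clearance 440.30 + origin terminal 600.21 + freight 7957.62 + insurance 142.90 + brokerage 414.93 + duty 65084.36 = 76033.59
Landed cost = invoice 32950.64 + 76033.59 = 108984.23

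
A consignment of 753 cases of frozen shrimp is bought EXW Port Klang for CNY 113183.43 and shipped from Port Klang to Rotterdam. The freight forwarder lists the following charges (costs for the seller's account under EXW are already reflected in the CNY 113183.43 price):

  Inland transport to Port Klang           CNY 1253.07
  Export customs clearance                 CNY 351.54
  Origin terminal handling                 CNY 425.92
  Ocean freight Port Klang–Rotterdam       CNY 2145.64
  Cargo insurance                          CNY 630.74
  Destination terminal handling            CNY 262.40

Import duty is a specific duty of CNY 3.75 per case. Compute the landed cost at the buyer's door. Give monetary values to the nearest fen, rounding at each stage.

EXW: the seller makes goods available at their premises; the buyer bears all onward costs.
CIF value = EXW price + inland to port + export clearance + origin terminal + freight + insurance = 113183.43 + 1253.07 + 351.54 + 425.92 + 2145.64 + 630.74 = 117990.34
Import duty = 753 × 3.75 = 2823.75
Buyer bears: inland to port 1253.07 + export clearance 351.54 + origin terminal 425.92 + freight 2145.64 + insurance 630.74 + destination terminal 262.40 + duty 2823.75 = 7893.06
Landed cost = invoice 113183.43 + 7893.06 = 121076.49

Total landed cost: CNY 121076.49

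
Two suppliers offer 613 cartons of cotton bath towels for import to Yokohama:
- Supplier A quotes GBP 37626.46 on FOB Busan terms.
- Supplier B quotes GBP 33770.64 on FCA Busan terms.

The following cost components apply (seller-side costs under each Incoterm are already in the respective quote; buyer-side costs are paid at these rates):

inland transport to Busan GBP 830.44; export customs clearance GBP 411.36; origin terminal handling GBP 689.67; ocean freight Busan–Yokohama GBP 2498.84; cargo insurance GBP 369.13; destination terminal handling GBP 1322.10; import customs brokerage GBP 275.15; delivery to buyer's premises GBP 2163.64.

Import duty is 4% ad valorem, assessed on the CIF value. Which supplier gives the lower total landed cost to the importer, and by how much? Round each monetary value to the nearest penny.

Supplier A (FOB):
CIF value = FOB price + freight + insurance = 37626.46 + 2498.84 + 369.13 = 40494.43
Import duty = 40494.43 × 4% = 1619.78
Buyer bears (A): 2498.84 + 369.13 + 1322.10 + 275.15 + 2163.64 = 6628.86
Landed cost (A) = invoice 37626.46 + 6628.86 + duty 1619.78 = 45875.10
Supplier B (FCA):
CIF value = FCA price + origin terminal + freight + insurance = 33770.64 + 689.67 + 2498.84 + 369.13 = 37328.28
Import duty = 37328.28 × 4% = 1493.13
Buyer bears (B): 689.67 + 2498.84 + 369.13 + 1322.10 + 275.15 + 2163.64 = 7318.53
Landed cost (B) = invoice 33770.64 + 7318.53 + duty 1493.13 = 42582.30
Difference = |45875.10 − 42582.30| = 3292.80

Supplier B is cheaper by GBP 3292.80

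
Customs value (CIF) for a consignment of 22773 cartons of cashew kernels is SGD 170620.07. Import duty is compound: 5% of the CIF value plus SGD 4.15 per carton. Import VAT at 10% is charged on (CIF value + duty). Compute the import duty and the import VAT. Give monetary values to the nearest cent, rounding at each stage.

Import duty: SGD 103038.95; import VAT: SGD 27365.90

Ad valorem component: 170620.07 × 5% = 8531.00
Specific component: 22773 × 4.15 = 94507.95
Import duty = 8531.00 + 94507.95 = 103038.95
VAT base = CIF + duty = 170620.07 + 103038.95 = 273659.02
Import VAT = 273659.02 × 10% = 27365.90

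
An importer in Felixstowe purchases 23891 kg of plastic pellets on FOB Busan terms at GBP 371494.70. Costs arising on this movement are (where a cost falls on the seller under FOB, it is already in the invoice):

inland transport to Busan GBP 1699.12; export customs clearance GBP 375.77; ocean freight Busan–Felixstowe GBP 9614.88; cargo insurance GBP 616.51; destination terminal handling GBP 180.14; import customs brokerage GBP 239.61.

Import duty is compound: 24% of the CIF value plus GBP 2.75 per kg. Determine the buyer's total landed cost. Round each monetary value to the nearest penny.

Total landed cost: GBP 539460.35

FOB: the seller bears costs until goods are on board at the origin port; the buyer bears freight, insurance and all costs thereafter.
Already in the invoice (seller's account under FOB): inland to port, export clearance — exclude.
CIF value = FOB price + freight + insurance = 371494.70 + 9614.88 + 616.51 = 381726.09
Ad valorem component: 381726.09 × 24% = 91614.26
Specific component: 23891 × 2.75 = 65700.25
Import duty = 91614.26 + 65700.25 = 157314.51
Buyer bears: freight 9614.88 + insurance 616.51 + destination terminal 180.14 + brokerage 239.61 + duty 157314.51 = 167965.65
Landed cost = invoice 371494.70 + 167965.65 = 539460.35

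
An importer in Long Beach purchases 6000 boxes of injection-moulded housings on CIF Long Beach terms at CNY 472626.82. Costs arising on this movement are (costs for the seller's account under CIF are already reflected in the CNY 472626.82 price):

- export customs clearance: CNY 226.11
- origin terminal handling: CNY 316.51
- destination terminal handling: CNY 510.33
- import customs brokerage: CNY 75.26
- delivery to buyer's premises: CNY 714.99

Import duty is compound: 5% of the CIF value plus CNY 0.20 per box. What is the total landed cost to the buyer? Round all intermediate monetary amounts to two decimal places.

CIF: the seller pays costs through ocean freight and marine insurance to the destination port.
Already in the invoice (seller's account under CIF): export clearance, origin terminal — exclude.
The CIF price already equals the CIF value: 472626.82
Ad valorem component: 472626.82 × 5% = 23631.34
Specific component: 6000 × 0.20 = 1200.00
Import duty = 23631.34 + 1200.00 = 24831.34
Buyer bears: destination terminal 510.33 + brokerage 75.26 + delivery 714.99 + duty 24831.34 = 26131.92
Landed cost = invoice 472626.82 + 26131.92 = 498758.74

Total landed cost: CNY 498758.74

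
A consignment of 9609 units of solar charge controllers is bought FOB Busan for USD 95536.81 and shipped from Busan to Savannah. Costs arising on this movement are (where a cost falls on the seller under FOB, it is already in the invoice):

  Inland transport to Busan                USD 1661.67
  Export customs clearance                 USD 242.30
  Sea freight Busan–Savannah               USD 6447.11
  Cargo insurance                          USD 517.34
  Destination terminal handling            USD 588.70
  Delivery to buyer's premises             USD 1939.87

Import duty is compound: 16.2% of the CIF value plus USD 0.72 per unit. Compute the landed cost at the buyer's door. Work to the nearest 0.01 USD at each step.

Total landed cost: USD 128553.51

FOB: the seller bears costs until goods are on board at the origin port; the buyer bears freight, insurance and all costs thereafter.
Already in the invoice (seller's account under FOB): inland to port, export clearance — exclude.
CIF value = FOB price + freight + insurance = 95536.81 + 6447.11 + 517.34 = 102501.26
Ad valorem component: 102501.26 × 16.2% = 16605.20
Specific component: 9609 × 0.72 = 6918.48
Import duty = 16605.20 + 6918.48 = 23523.68
Buyer bears: freight 6447.11 + insurance 517.34 + destination terminal 588.70 + delivery 1939.87 + duty 23523.68 = 33016.70
Landed cost = invoice 95536.81 + 33016.70 = 128553.51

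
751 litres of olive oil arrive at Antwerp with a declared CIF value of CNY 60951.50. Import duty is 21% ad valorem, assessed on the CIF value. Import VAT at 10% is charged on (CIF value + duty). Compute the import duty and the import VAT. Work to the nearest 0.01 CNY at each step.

Import duty = 60951.50 × 21% = 12799.82
VAT base = CIF + duty = 60951.50 + 12799.82 = 73751.32
Import VAT = 73751.32 × 10% = 7375.13

Import duty: CNY 12799.82; import VAT: CNY 7375.13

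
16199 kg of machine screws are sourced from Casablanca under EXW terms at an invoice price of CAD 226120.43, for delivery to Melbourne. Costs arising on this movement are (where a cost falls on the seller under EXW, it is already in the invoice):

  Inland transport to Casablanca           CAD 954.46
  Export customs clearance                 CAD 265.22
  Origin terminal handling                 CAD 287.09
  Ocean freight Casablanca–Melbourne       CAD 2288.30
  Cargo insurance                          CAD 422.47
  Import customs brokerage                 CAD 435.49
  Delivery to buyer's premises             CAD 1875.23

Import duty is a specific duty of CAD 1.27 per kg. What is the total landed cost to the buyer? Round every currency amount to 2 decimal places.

EXW: the seller makes goods available at their premises; the buyer bears all onward costs.
CIF value = EXW price + inland to port + export clearance + origin terminal + freight + insurance = 226120.43 + 954.46 + 265.22 + 287.09 + 2288.30 + 422.47 = 230337.97
Import duty = 16199 × 1.27 = 20572.73
Buyer bears: inland to port 954.46 + export clearance 265.22 + origin terminal 287.09 + freight 2288.30 + insurance 422.47 + brokerage 435.49 + delivery 1875.23 + duty 20572.73 = 27100.99
Landed cost = invoice 226120.43 + 27100.99 = 253221.42

Total landed cost: CAD 253221.42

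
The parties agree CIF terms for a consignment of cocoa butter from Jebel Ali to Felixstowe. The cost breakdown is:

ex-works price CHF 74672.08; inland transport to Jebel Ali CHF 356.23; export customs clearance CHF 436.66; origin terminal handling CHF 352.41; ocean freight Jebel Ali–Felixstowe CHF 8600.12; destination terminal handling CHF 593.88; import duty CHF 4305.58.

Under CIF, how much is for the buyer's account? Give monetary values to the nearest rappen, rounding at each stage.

Buyer's account: CHF 4899.46

CIF: the seller pays costs through ocean freight and marine insurance to the destination port.
Seller's account: goods 74672.08 + inland to port 356.23 + export clearance 436.66 + origin terminal 352.41 + freight 8600.12 = 84417.50
Buyer's account: destination terminal 593.88 + duty 4305.58 = 4899.46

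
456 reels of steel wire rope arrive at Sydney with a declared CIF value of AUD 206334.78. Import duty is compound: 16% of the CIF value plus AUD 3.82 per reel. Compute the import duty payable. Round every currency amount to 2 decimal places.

Ad valorem component: 206334.78 × 16% = 33013.56
Specific component: 456 × 3.82 = 1741.92
Import duty = 33013.56 + 1741.92 = 34755.48

Import duty: AUD 34755.48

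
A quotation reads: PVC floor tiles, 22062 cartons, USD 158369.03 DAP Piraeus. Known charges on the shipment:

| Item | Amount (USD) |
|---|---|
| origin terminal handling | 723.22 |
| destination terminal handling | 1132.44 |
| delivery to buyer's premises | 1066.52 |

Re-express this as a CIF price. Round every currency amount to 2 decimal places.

Not relevant to the conversion: origin terminal — on the seller under both DAP and CIF; already in the DAP price and stays in the CIF price.
From DAP to CIF, the seller no longer bears: destination terminal, delivery.
CIF price = 158369.03 − 1132.44 − 1066.52 = 156170.07

CIF price: USD 156170.07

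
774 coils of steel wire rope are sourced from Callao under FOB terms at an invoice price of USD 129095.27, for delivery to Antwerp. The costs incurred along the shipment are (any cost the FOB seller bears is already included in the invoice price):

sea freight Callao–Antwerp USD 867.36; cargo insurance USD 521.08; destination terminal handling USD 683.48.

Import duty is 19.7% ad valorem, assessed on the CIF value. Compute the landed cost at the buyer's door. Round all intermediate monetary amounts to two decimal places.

Total landed cost: USD 156872.48

FOB: the seller bears costs until goods are on board at the origin port; the buyer bears freight, insurance and all costs thereafter.
CIF value = FOB price + freight + insurance = 129095.27 + 867.36 + 521.08 = 130483.71
Import duty = 130483.71 × 19.7% = 25705.29
Buyer bears: freight 867.36 + insurance 521.08 + destination terminal 683.48 + duty 25705.29 = 27777.21
Landed cost = invoice 129095.27 + 27777.21 = 156872.48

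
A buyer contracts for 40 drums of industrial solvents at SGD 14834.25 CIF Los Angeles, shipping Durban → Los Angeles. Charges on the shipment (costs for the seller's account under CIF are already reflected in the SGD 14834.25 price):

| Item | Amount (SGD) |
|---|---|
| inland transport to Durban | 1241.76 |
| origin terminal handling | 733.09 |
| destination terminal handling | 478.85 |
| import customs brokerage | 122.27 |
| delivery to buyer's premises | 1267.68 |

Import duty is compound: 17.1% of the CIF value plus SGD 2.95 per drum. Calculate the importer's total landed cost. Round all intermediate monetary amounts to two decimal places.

CIF: the seller pays costs through ocean freight and marine insurance to the destination port.
Already in the invoice (seller's account under CIF): inland to port, origin terminal — exclude.
The CIF price already equals the CIF value: 14834.25
Ad valorem component: 14834.25 × 17.1% = 2536.66
Specific component: 40 × 2.95 = 118.00
Import duty = 2536.66 + 118.00 = 2654.66
Buyer bears: destination terminal 478.85 + brokerage 122.27 + delivery 1267.68 + duty 2654.66 = 4523.46
Landed cost = invoice 14834.25 + 4523.46 = 19357.71

Total landed cost: SGD 19357.71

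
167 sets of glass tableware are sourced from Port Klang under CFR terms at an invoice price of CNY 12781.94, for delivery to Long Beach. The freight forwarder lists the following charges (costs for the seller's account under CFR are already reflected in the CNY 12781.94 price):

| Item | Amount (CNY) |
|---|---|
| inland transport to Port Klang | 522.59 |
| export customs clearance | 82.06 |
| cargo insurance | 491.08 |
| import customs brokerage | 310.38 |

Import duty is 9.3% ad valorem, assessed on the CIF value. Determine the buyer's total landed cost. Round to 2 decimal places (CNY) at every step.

Total landed cost: CNY 14817.79

CFR: the seller pays costs through ocean freight to the destination port, but not insurance.
Already in the invoice (seller's account under CFR): inland to port, export clearance — exclude.
CIF value = CFR price + insurance = 12781.94 + 491.08 = 13273.02
Import duty = 13273.02 × 9.3% = 1234.39
Buyer bears: insurance 491.08 + brokerage 310.38 + duty 1234.39 = 2035.85
Landed cost = invoice 12781.94 + 2035.85 = 14817.79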